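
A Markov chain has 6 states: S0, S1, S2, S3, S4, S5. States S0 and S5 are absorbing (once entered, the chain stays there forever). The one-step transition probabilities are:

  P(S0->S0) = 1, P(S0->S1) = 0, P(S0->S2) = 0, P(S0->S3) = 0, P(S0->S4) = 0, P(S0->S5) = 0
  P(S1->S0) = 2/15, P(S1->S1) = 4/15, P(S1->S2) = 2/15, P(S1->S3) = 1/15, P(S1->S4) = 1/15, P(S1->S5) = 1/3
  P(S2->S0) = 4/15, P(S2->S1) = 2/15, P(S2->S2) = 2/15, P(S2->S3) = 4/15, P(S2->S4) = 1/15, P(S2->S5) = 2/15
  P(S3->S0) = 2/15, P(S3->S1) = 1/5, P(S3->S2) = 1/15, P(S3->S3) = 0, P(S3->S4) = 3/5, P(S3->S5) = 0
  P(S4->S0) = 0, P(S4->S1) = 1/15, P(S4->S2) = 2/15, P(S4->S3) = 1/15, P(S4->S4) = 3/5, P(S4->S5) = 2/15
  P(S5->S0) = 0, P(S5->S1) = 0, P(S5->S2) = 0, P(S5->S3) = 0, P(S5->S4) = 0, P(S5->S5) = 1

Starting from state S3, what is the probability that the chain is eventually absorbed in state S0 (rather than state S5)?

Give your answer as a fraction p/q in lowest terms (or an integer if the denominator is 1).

Answer: 1833/4450

Derivation:
Let a_i = P(absorbed in S0 | start in state i).
Boundary conditions: a_S0 = 1, a_S5 = 0.
For each transient state i, a_i = sum_j P(i->j) * a_j:
  a_S1 = 2/15*a_S0 + 4/15*a_S1 + 2/15*a_S2 + 1/15*a_S3 + 1/15*a_S4 + 1/3*a_S5
  a_S2 = 4/15*a_S0 + 2/15*a_S1 + 2/15*a_S2 + 4/15*a_S3 + 1/15*a_S4 + 2/15*a_S5
  a_S3 = 2/15*a_S0 + 1/5*a_S1 + 1/15*a_S2 + 0*a_S3 + 3/5*a_S4 + 0*a_S5
  a_S4 = 0*a_S0 + 1/15*a_S1 + 2/15*a_S2 + 1/15*a_S3 + 3/5*a_S4 + 2/15*a_S5

Substituting a_S0 = 1 and a_S5 = 0, rearrange to (I - Q) a = r where r[i] = P(i -> S0):
  [11/15, -2/15, -1/15, -1/15] . (a_S1, a_S2, a_S3, a_S4) = 2/15
  [-2/15, 13/15, -4/15, -1/15] . (a_S1, a_S2, a_S3, a_S4) = 4/15
  [-1/5, -1/15, 1, -3/5] . (a_S1, a_S2, a_S3, a_S4) = 2/15
  [-1/15, -2/15, -1/15, 2/5] . (a_S1, a_S2, a_S3, a_S4) = 0

Solving yields:
  a_S1 = 1507/4450
  a_S2 = 1133/2225
  a_S3 = 1833/4450
  a_S4 = 656/2225

Starting state is S3, so the absorption probability is a_S3 = 1833/4450.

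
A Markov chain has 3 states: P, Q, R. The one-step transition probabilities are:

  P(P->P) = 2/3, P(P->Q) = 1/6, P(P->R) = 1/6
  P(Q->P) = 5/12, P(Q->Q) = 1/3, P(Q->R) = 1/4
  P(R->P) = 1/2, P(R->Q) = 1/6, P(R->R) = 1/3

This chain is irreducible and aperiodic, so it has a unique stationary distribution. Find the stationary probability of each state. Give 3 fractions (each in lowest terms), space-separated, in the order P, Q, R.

The stationary distribution satisfies pi = pi * P, i.e.:
  pi_P = 2/3*pi_P + 5/12*pi_Q + 1/2*pi_R
  pi_Q = 1/6*pi_P + 1/3*pi_Q + 1/6*pi_R
  pi_R = 1/6*pi_P + 1/4*pi_Q + 1/3*pi_R
with normalization: pi_P + pi_Q + pi_R = 1.

Using the first 2 balance equations plus normalization, the linear system A*pi = b is:
  [-1/3, 5/12, 1/2] . pi = 0
  [1/6, -2/3, 1/6] . pi = 0
  [1, 1, 1] . pi = 1

Solving yields:
  pi_P = 29/50
  pi_Q = 1/5
  pi_R = 11/50

Verification (pi * P):
  29/50*2/3 + 1/5*5/12 + 11/50*1/2 = 29/50 = pi_P  (ok)
  29/50*1/6 + 1/5*1/3 + 11/50*1/6 = 1/5 = pi_Q  (ok)
  29/50*1/6 + 1/5*1/4 + 11/50*1/3 = 11/50 = pi_R  (ok)

Answer: 29/50 1/5 11/50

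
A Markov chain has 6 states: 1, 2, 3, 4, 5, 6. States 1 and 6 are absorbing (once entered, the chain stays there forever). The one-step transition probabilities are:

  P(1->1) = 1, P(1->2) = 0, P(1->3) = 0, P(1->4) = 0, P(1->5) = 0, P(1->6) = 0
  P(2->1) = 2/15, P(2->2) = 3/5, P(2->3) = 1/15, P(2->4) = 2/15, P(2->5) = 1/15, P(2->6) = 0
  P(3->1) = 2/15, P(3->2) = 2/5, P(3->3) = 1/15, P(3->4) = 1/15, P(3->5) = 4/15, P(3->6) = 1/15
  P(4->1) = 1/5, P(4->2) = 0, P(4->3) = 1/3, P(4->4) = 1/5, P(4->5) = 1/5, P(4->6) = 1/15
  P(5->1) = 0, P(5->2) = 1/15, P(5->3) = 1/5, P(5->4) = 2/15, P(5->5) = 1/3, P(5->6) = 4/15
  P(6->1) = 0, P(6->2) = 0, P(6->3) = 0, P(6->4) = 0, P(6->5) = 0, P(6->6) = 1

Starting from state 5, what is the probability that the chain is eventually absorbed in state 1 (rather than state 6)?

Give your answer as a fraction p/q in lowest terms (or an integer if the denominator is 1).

Let a_i = P(absorbed in 1 | start in state i).
Boundary conditions: a_1 = 1, a_6 = 0.
For each transient state i, a_i = sum_j P(i->j) * a_j:
  a_2 = 2/15*a_1 + 3/5*a_2 + 1/15*a_3 + 2/15*a_4 + 1/15*a_5 + 0*a_6
  a_3 = 2/15*a_1 + 2/5*a_2 + 1/15*a_3 + 1/15*a_4 + 4/15*a_5 + 1/15*a_6
  a_4 = 1/5*a_1 + 0*a_2 + 1/3*a_3 + 1/5*a_4 + 1/5*a_5 + 1/15*a_6
  a_5 = 0*a_1 + 1/15*a_2 + 1/5*a_3 + 2/15*a_4 + 1/3*a_5 + 4/15*a_6

Substituting a_1 = 1 and a_6 = 0, rearrange to (I - Q) a = r where r[i] = P(i -> 1):
  [2/5, -1/15, -2/15, -1/15] . (a_2, a_3, a_4, a_5) = 2/15
  [-2/5, 14/15, -1/15, -4/15] . (a_2, a_3, a_4, a_5) = 2/15
  [0, -1/3, 4/5, -1/5] . (a_2, a_3, a_4, a_5) = 1/5
  [-1/15, -1/5, -2/15, 2/3] . (a_2, a_3, a_4, a_5) = 0

Solving yields:
  a_2 = 4177/6112
  a_3 = 3543/6112
  a_4 = 111/191
  a_5 = 2191/6112

Starting state is 5, so the absorption probability is a_5 = 2191/6112.

Answer: 2191/6112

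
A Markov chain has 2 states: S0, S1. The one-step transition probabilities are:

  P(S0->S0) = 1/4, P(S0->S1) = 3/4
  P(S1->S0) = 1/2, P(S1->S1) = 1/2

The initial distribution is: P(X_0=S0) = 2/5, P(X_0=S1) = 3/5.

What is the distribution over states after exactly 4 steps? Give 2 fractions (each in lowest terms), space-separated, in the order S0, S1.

Answer: 2/5 3/5

Derivation:
Propagating the distribution step by step (d_{t+1} = d_t * P):
d_0 = (S0=2/5, S1=3/5)
  d_1[S0] = 2/5*1/4 + 3/5*1/2 = 2/5
  d_1[S1] = 2/5*3/4 + 3/5*1/2 = 3/5
d_1 = (S0=2/5, S1=3/5)
  d_2[S0] = 2/5*1/4 + 3/5*1/2 = 2/5
  d_2[S1] = 2/5*3/4 + 3/5*1/2 = 3/5
d_2 = (S0=2/5, S1=3/5)
  d_3[S0] = 2/5*1/4 + 3/5*1/2 = 2/5
  d_3[S1] = 2/5*3/4 + 3/5*1/2 = 3/5
d_3 = (S0=2/5, S1=3/5)
  d_4[S0] = 2/5*1/4 + 3/5*1/2 = 2/5
  d_4[S1] = 2/5*3/4 + 3/5*1/2 = 3/5
d_4 = (S0=2/5, S1=3/5)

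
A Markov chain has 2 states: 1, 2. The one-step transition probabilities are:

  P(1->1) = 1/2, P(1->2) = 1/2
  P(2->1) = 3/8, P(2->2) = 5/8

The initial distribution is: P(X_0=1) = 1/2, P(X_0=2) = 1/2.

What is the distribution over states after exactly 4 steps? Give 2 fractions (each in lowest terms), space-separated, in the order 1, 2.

Propagating the distribution step by step (d_{t+1} = d_t * P):
d_0 = (1=1/2, 2=1/2)
  d_1[1] = 1/2*1/2 + 1/2*3/8 = 7/16
  d_1[2] = 1/2*1/2 + 1/2*5/8 = 9/16
d_1 = (1=7/16, 2=9/16)
  d_2[1] = 7/16*1/2 + 9/16*3/8 = 55/128
  d_2[2] = 7/16*1/2 + 9/16*5/8 = 73/128
d_2 = (1=55/128, 2=73/128)
  d_3[1] = 55/128*1/2 + 73/128*3/8 = 439/1024
  d_3[2] = 55/128*1/2 + 73/128*5/8 = 585/1024
d_3 = (1=439/1024, 2=585/1024)
  d_4[1] = 439/1024*1/2 + 585/1024*3/8 = 3511/8192
  d_4[2] = 439/1024*1/2 + 585/1024*5/8 = 4681/8192
d_4 = (1=3511/8192, 2=4681/8192)

Answer: 3511/8192 4681/8192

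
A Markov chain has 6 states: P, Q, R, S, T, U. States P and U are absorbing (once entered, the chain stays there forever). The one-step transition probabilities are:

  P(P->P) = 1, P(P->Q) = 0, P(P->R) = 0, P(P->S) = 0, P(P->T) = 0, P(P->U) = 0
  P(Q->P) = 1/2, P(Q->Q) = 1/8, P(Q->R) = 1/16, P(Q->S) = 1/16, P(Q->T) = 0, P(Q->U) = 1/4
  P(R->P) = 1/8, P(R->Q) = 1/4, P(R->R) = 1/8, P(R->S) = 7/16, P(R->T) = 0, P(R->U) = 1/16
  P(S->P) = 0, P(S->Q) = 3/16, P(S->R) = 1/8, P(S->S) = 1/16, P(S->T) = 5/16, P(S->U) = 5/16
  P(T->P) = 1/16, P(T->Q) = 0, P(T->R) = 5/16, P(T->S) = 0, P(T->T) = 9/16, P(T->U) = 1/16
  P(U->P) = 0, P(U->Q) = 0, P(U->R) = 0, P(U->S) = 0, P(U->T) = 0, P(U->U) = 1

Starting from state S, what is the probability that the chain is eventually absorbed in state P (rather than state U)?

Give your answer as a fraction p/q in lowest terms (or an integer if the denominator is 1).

Let a_i = P(absorbed in P | start in state i).
Boundary conditions: a_P = 1, a_U = 0.
For each transient state i, a_i = sum_j P(i->j) * a_j:
  a_Q = 1/2*a_P + 1/8*a_Q + 1/16*a_R + 1/16*a_S + 0*a_T + 1/4*a_U
  a_R = 1/8*a_P + 1/4*a_Q + 1/8*a_R + 7/16*a_S + 0*a_T + 1/16*a_U
  a_S = 0*a_P + 3/16*a_Q + 1/8*a_R + 1/16*a_S + 5/16*a_T + 5/16*a_U
  a_T = 1/16*a_P + 0*a_Q + 5/16*a_R + 0*a_S + 9/16*a_T + 1/16*a_U

Substituting a_P = 1 and a_U = 0, rearrange to (I - Q) a = r where r[i] = P(i -> P):
  [7/8, -1/16, -1/16, 0] . (a_Q, a_R, a_S, a_T) = 1/2
  [-1/4, 7/8, -7/16, 0] . (a_Q, a_R, a_S, a_T) = 1/8
  [-3/16, -1/8, 15/16, -5/16] . (a_Q, a_R, a_S, a_T) = 0
  [0, -5/16, 0, 7/16] . (a_Q, a_R, a_S, a_T) = 1/16

Solving yields:
  a_Q = 3323/5247
  a_R = 2648/5247
  a_S = 1898/5247
  a_T = 2641/5247

Starting state is S, so the absorption probability is a_S = 1898/5247.

Answer: 1898/5247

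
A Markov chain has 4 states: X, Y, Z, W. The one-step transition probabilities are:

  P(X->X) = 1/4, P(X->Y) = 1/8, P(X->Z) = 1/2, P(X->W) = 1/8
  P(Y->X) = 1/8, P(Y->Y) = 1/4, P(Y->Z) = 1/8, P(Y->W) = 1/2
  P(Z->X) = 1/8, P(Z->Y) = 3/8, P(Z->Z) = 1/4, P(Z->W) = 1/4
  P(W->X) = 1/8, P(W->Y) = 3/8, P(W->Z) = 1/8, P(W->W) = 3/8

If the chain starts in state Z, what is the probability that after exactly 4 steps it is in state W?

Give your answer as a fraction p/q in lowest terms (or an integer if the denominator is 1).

Computing P^4 by repeated multiplication:
P^1 =
  X: [1/4, 1/8, 1/2, 1/8]
  Y: [1/8, 1/4, 1/8, 1/2]
  Z: [1/8, 3/8, 1/4, 1/4]
  W: [1/8, 3/8, 1/8, 3/8]
P^2 =
  X: [5/32, 19/64, 9/32, 17/64]
  Y: [9/64, 5/16, 3/16, 23/64]
  Z: [9/64, 19/64, 13/64, 23/64]
  W: [9/64, 19/64, 3/16, 3/8]
P^3 =
  X: [37/256, 153/512, 7/32, 173/512]
  Y: [73/512, 77/256, 103/512, 91/256]
  Z: [73/512, 155/512, 13/64, 45/128]
  W: [73/512, 155/512, 103/512, 181/512]
P^4 =
  X: [293/2048, 1235/4096, 423/2048, 1429/4096]
  Y: [585/4096, 309/1024, 417/2048, 1441/4096]
  Z: [585/4096, 1235/4096, 835/4096, 1441/4096]
  W: [585/4096, 1235/4096, 417/2048, 721/2048]

(P^4)[Z -> W] = 1441/4096

Answer: 1441/4096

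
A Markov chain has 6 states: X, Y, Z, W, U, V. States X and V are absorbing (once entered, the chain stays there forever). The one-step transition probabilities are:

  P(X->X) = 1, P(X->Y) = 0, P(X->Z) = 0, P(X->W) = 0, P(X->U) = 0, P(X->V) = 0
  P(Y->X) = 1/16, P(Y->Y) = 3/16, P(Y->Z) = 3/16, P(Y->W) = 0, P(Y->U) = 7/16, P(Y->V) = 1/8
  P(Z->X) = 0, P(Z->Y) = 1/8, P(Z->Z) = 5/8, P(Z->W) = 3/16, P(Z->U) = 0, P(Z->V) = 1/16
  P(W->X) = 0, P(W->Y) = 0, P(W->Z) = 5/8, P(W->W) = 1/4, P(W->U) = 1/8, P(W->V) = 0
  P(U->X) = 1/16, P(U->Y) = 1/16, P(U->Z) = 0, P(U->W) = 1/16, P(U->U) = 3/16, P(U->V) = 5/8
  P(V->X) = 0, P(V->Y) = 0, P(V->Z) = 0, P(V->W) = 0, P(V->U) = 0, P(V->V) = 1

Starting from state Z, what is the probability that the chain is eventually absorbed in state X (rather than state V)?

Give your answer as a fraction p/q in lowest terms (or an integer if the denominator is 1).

Let a_i = P(absorbed in X | start in state i).
Boundary conditions: a_X = 1, a_V = 0.
For each transient state i, a_i = sum_j P(i->j) * a_j:
  a_Y = 1/16*a_X + 3/16*a_Y + 3/16*a_Z + 0*a_W + 7/16*a_U + 1/8*a_V
  a_Z = 0*a_X + 1/8*a_Y + 5/8*a_Z + 3/16*a_W + 0*a_U + 1/16*a_V
  a_W = 0*a_X + 0*a_Y + 5/8*a_Z + 1/4*a_W + 1/8*a_U + 0*a_V
  a_U = 1/16*a_X + 1/16*a_Y + 0*a_Z + 1/16*a_W + 3/16*a_U + 5/8*a_V

Substituting a_X = 1 and a_V = 0, rearrange to (I - Q) a = r where r[i] = P(i -> X):
  [13/16, -3/16, 0, -7/16] . (a_Y, a_Z, a_W, a_U) = 1/16
  [-1/8, 3/8, -3/16, 0] . (a_Y, a_Z, a_W, a_U) = 0
  [0, -5/8, 3/4, -1/8] . (a_Y, a_Z, a_W, a_U) = 0
  [-1/16, 0, -1/16, 13/16] . (a_Y, a_Z, a_W, a_U) = 1/16

Solving yields:
  a_Y = 423/2783
  a_Z = 280/2783
  a_W = 278/2783
  a_U = 268/2783

Starting state is Z, so the absorption probability is a_Z = 280/2783.

Answer: 280/2783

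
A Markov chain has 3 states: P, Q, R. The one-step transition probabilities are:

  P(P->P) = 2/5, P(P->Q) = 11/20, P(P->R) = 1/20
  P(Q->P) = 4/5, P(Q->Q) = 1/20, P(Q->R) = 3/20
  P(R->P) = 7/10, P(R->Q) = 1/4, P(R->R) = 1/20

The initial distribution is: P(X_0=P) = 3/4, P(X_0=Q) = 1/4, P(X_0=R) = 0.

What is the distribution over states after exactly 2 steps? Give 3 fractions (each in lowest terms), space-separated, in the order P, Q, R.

Propagating the distribution step by step (d_{t+1} = d_t * P):
d_0 = (P=3/4, Q=1/4, R=0)
  d_1[P] = 3/4*2/5 + 1/4*4/5 + 0*7/10 = 1/2
  d_1[Q] = 3/4*11/20 + 1/4*1/20 + 0*1/4 = 17/40
  d_1[R] = 3/4*1/20 + 1/4*3/20 + 0*1/20 = 3/40
d_1 = (P=1/2, Q=17/40, R=3/40)
  d_2[P] = 1/2*2/5 + 17/40*4/5 + 3/40*7/10 = 237/400
  d_2[Q] = 1/2*11/20 + 17/40*1/20 + 3/40*1/4 = 63/200
  d_2[R] = 1/2*1/20 + 17/40*3/20 + 3/40*1/20 = 37/400
d_2 = (P=237/400, Q=63/200, R=37/400)

Answer: 237/400 63/200 37/400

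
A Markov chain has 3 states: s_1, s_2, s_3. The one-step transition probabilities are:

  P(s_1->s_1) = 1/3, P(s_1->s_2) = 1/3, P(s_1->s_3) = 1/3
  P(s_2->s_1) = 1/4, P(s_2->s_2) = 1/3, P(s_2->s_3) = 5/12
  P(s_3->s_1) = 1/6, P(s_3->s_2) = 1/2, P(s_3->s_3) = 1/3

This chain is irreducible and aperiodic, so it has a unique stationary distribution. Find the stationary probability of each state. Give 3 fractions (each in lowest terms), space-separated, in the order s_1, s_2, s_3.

Answer: 17/71 28/71 26/71

Derivation:
The stationary distribution satisfies pi = pi * P, i.e.:
  pi_s_1 = 1/3*pi_s_1 + 1/4*pi_s_2 + 1/6*pi_s_3
  pi_s_2 = 1/3*pi_s_1 + 1/3*pi_s_2 + 1/2*pi_s_3
  pi_s_3 = 1/3*pi_s_1 + 5/12*pi_s_2 + 1/3*pi_s_3
with normalization: pi_s_1 + pi_s_2 + pi_s_3 = 1.

Using the first 2 balance equations plus normalization, the linear system A*pi = b is:
  [-2/3, 1/4, 1/6] . pi = 0
  [1/3, -2/3, 1/2] . pi = 0
  [1, 1, 1] . pi = 1

Solving yields:
  pi_s_1 = 17/71
  pi_s_2 = 28/71
  pi_s_3 = 26/71

Verification (pi * P):
  17/71*1/3 + 28/71*1/4 + 26/71*1/6 = 17/71 = pi_s_1  (ok)
  17/71*1/3 + 28/71*1/3 + 26/71*1/2 = 28/71 = pi_s_2  (ok)
  17/71*1/3 + 28/71*5/12 + 26/71*1/3 = 26/71 = pi_s_3  (ok)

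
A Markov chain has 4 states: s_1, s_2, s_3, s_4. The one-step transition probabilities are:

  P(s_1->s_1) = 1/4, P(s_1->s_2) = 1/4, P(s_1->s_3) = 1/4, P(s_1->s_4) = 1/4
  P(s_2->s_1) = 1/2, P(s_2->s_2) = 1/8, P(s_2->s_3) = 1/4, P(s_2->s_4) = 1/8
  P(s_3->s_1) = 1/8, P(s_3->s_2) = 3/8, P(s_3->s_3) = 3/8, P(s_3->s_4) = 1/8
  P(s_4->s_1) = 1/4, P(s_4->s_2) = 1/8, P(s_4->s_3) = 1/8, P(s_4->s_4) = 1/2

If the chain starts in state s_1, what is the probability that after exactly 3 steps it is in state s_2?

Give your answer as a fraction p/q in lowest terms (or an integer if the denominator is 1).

Answer: 57/256

Derivation:
Computing P^3 by repeated multiplication:
P^1 =
  s_1: [1/4, 1/4, 1/4, 1/4]
  s_2: [1/2, 1/8, 1/4, 1/8]
  s_3: [1/8, 3/8, 3/8, 1/8]
  s_4: [1/4, 1/8, 1/8, 1/2]
P^2 =
  s_1: [9/32, 7/32, 1/4, 1/4]
  s_2: [1/4, 1/4, 17/64, 15/64]
  s_3: [19/64, 15/64, 9/32, 3/16]
  s_4: [17/64, 3/16, 13/64, 11/32]
P^3 =
  s_1: [35/128, 57/256, 1/4, 65/256]
  s_2: [143/512, 57/256, 65/256, 125/512]
  s_3: [35/128, 119/512, 67/256, 119/512]
  s_4: [139/512, 107/512, 119/512, 147/512]

(P^3)[s_1 -> s_2] = 57/256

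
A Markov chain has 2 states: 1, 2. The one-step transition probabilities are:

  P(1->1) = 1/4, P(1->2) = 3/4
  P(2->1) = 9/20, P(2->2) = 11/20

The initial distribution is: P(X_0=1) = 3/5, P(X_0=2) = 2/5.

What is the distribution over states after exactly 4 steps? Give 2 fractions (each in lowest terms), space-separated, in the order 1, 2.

Answer: 1173/3125 1952/3125

Derivation:
Propagating the distribution step by step (d_{t+1} = d_t * P):
d_0 = (1=3/5, 2=2/5)
  d_1[1] = 3/5*1/4 + 2/5*9/20 = 33/100
  d_1[2] = 3/5*3/4 + 2/5*11/20 = 67/100
d_1 = (1=33/100, 2=67/100)
  d_2[1] = 33/100*1/4 + 67/100*9/20 = 48/125
  d_2[2] = 33/100*3/4 + 67/100*11/20 = 77/125
d_2 = (1=48/125, 2=77/125)
  d_3[1] = 48/125*1/4 + 77/125*9/20 = 933/2500
  d_3[2] = 48/125*3/4 + 77/125*11/20 = 1567/2500
d_3 = (1=933/2500, 2=1567/2500)
  d_4[1] = 933/2500*1/4 + 1567/2500*9/20 = 1173/3125
  d_4[2] = 933/2500*3/4 + 1567/2500*11/20 = 1952/3125
d_4 = (1=1173/3125, 2=1952/3125)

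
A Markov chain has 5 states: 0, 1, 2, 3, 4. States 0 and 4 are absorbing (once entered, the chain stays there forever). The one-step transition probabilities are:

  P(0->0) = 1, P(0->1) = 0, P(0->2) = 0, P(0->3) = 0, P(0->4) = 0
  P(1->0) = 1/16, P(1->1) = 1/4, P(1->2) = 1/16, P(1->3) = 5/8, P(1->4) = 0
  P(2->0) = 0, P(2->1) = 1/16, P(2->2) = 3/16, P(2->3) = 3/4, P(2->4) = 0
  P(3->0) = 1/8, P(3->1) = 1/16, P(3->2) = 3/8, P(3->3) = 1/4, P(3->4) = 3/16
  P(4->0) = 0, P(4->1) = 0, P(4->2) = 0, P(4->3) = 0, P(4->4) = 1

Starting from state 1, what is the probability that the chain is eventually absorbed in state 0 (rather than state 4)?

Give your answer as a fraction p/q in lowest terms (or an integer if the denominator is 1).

Answer: 184/397

Derivation:
Let a_i = P(absorbed in 0 | start in state i).
Boundary conditions: a_0 = 1, a_4 = 0.
For each transient state i, a_i = sum_j P(i->j) * a_j:
  a_1 = 1/16*a_0 + 1/4*a_1 + 1/16*a_2 + 5/8*a_3 + 0*a_4
  a_2 = 0*a_0 + 1/16*a_1 + 3/16*a_2 + 3/4*a_3 + 0*a_4
  a_3 = 1/8*a_0 + 1/16*a_1 + 3/8*a_2 + 1/4*a_3 + 3/16*a_4

Substituting a_0 = 1 and a_4 = 0, rearrange to (I - Q) a = r where r[i] = P(i -> 0):
  [3/4, -1/16, -5/8] . (a_1, a_2, a_3) = 1/16
  [-1/16, 13/16, -3/4] . (a_1, a_2, a_3) = 0
  [-1/16, -3/8, 3/4] . (a_1, a_2, a_3) = 1/8

Solving yields:
  a_1 = 184/397
  a_2 = 166/397
  a_3 = 329/794

Starting state is 1, so the absorption probability is a_1 = 184/397.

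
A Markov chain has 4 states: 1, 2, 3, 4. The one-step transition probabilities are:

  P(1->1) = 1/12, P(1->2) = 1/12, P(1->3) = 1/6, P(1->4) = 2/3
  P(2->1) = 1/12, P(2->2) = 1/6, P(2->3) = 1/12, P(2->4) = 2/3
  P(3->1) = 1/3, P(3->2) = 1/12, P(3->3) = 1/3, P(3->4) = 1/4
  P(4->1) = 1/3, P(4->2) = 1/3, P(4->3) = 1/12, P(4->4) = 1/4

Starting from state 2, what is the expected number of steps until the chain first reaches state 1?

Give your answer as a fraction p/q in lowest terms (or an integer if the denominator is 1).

Let h_i = expected steps to first reach 1 from state i.
Boundary: h_1 = 0.
First-step equations for the other states:
  h_2 = 1 + 1/12*h_1 + 1/6*h_2 + 1/12*h_3 + 2/3*h_4
  h_3 = 1 + 1/3*h_1 + 1/12*h_2 + 1/3*h_3 + 1/4*h_4
  h_4 = 1 + 1/3*h_1 + 1/3*h_2 + 1/12*h_3 + 1/4*h_4

Substituting h_1 = 0 and rearranging gives the linear system (I - Q) h = 1:
  [5/6, -1/12, -2/3] . (h_2, h_3, h_4) = 1
  [-1/12, 2/3, -1/4] . (h_2, h_3, h_4) = 1
  [-1/3, -1/12, 3/4] . (h_2, h_3, h_4) = 1

Solving yields:
  h_2 = 68/15
  h_3 = 52/15
  h_4 = 56/15

Starting state is 2, so the expected hitting time is h_2 = 68/15.

Answer: 68/15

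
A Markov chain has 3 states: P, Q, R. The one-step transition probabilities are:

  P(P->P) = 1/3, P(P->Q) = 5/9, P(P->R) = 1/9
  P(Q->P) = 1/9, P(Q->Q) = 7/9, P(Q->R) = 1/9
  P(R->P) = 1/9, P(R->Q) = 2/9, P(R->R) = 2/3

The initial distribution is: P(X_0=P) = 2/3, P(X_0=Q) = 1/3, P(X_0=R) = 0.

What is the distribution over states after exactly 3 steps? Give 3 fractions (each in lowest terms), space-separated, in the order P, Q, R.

Answer: 325/2187 1409/2187 151/729

Derivation:
Propagating the distribution step by step (d_{t+1} = d_t * P):
d_0 = (P=2/3, Q=1/3, R=0)
  d_1[P] = 2/3*1/3 + 1/3*1/9 + 0*1/9 = 7/27
  d_1[Q] = 2/3*5/9 + 1/3*7/9 + 0*2/9 = 17/27
  d_1[R] = 2/3*1/9 + 1/3*1/9 + 0*2/3 = 1/9
d_1 = (P=7/27, Q=17/27, R=1/9)
  d_2[P] = 7/27*1/3 + 17/27*1/9 + 1/9*1/9 = 41/243
  d_2[Q] = 7/27*5/9 + 17/27*7/9 + 1/9*2/9 = 160/243
  d_2[R] = 7/27*1/9 + 17/27*1/9 + 1/9*2/3 = 14/81
d_2 = (P=41/243, Q=160/243, R=14/81)
  d_3[P] = 41/243*1/3 + 160/243*1/9 + 14/81*1/9 = 325/2187
  d_3[Q] = 41/243*5/9 + 160/243*7/9 + 14/81*2/9 = 1409/2187
  d_3[R] = 41/243*1/9 + 160/243*1/9 + 14/81*2/3 = 151/729
d_3 = (P=325/2187, Q=1409/2187, R=151/729)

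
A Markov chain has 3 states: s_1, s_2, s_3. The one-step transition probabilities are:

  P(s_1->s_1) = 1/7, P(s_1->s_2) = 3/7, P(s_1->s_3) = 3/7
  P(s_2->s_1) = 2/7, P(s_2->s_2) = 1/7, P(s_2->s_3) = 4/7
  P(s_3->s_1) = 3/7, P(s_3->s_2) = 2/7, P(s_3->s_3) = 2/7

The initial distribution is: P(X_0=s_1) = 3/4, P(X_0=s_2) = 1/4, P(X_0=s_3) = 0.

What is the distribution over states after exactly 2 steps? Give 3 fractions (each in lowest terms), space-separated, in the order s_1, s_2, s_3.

Answer: 16/49 51/196 81/196

Derivation:
Propagating the distribution step by step (d_{t+1} = d_t * P):
d_0 = (s_1=3/4, s_2=1/4, s_3=0)
  d_1[s_1] = 3/4*1/7 + 1/4*2/7 + 0*3/7 = 5/28
  d_1[s_2] = 3/4*3/7 + 1/4*1/7 + 0*2/7 = 5/14
  d_1[s_3] = 3/4*3/7 + 1/4*4/7 + 0*2/7 = 13/28
d_1 = (s_1=5/28, s_2=5/14, s_3=13/28)
  d_2[s_1] = 5/28*1/7 + 5/14*2/7 + 13/28*3/7 = 16/49
  d_2[s_2] = 5/28*3/7 + 5/14*1/7 + 13/28*2/7 = 51/196
  d_2[s_3] = 5/28*3/7 + 5/14*4/7 + 13/28*2/7 = 81/196
d_2 = (s_1=16/49, s_2=51/196, s_3=81/196)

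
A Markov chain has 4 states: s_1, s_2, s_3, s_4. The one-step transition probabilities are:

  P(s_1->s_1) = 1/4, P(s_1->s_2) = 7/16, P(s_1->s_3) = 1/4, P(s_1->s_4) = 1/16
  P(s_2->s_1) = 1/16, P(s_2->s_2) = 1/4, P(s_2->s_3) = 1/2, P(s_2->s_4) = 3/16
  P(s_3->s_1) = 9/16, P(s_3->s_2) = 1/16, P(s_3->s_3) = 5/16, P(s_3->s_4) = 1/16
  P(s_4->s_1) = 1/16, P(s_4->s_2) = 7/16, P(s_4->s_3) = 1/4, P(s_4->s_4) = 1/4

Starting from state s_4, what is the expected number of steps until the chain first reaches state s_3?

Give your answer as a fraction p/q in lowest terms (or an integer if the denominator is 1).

Answer: 38/13

Derivation:
Let h_i = expected steps to first reach s_3 from state i.
Boundary: h_s_3 = 0.
First-step equations for the other states:
  h_s_1 = 1 + 1/4*h_s_1 + 7/16*h_s_2 + 1/4*h_s_3 + 1/16*h_s_4
  h_s_2 = 1 + 1/16*h_s_1 + 1/4*h_s_2 + 1/2*h_s_3 + 3/16*h_s_4
  h_s_4 = 1 + 1/16*h_s_1 + 7/16*h_s_2 + 1/4*h_s_3 + 1/4*h_s_4

Substituting h_s_3 = 0 and rearranging gives the linear system (I - Q) h = 1:
  [3/4, -7/16, -1/16] . (h_s_1, h_s_2, h_s_4) = 1
  [-1/16, 3/4, -3/16] . (h_s_1, h_s_2, h_s_4) = 1
  [-1/16, -7/16, 3/4] . (h_s_1, h_s_2, h_s_4) = 1

Solving yields:
  h_s_1 = 38/13
  h_s_2 = 30/13
  h_s_4 = 38/13

Starting state is s_4, so the expected hitting time is h_s_4 = 38/13.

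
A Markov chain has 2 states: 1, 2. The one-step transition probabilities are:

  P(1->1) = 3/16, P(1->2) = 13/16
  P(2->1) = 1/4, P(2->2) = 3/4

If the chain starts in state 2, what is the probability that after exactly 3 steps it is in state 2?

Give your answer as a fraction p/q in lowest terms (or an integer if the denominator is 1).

Answer: 783/1024

Derivation:
Computing P^3 by repeated multiplication:
P^1 =
  1: [3/16, 13/16]
  2: [1/4, 3/4]
P^2 =
  1: [61/256, 195/256]
  2: [15/64, 49/64]
P^3 =
  1: [963/4096, 3133/4096]
  2: [241/1024, 783/1024]

(P^3)[2 -> 2] = 783/1024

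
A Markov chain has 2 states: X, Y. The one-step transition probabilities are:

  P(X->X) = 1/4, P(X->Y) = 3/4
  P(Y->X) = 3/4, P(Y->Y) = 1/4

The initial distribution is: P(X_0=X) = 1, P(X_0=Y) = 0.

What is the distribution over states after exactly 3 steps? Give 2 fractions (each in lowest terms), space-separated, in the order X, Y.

Propagating the distribution step by step (d_{t+1} = d_t * P):
d_0 = (X=1, Y=0)
  d_1[X] = 1*1/4 + 0*3/4 = 1/4
  d_1[Y] = 1*3/4 + 0*1/4 = 3/4
d_1 = (X=1/4, Y=3/4)
  d_2[X] = 1/4*1/4 + 3/4*3/4 = 5/8
  d_2[Y] = 1/4*3/4 + 3/4*1/4 = 3/8
d_2 = (X=5/8, Y=3/8)
  d_3[X] = 5/8*1/4 + 3/8*3/4 = 7/16
  d_3[Y] = 5/8*3/4 + 3/8*1/4 = 9/16
d_3 = (X=7/16, Y=9/16)

Answer: 7/16 9/16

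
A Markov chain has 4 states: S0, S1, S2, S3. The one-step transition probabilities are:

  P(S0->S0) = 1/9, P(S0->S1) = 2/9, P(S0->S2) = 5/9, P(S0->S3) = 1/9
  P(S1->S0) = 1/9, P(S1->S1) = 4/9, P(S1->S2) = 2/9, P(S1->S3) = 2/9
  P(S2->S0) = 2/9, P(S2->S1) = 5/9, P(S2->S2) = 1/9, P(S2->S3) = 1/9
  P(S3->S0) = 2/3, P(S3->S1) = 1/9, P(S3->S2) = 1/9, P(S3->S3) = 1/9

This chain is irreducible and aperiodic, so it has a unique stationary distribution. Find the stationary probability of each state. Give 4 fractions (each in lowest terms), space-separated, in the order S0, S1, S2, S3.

The stationary distribution satisfies pi = pi * P, i.e.:
  pi_S0 = 1/9*pi_S0 + 1/9*pi_S1 + 2/9*pi_S2 + 2/3*pi_S3
  pi_S1 = 2/9*pi_S0 + 4/9*pi_S1 + 5/9*pi_S2 + 1/9*pi_S3
  pi_S2 = 5/9*pi_S0 + 2/9*pi_S1 + 1/9*pi_S2 + 1/9*pi_S3
  pi_S3 = 1/9*pi_S0 + 2/9*pi_S1 + 1/9*pi_S2 + 1/9*pi_S3
with normalization: pi_S0 + pi_S1 + pi_S2 + pi_S3 = 1.

Using the first 3 balance equations plus normalization, the linear system A*pi = b is:
  [-8/9, 1/9, 2/9, 2/3] . pi = 0
  [2/9, -5/9, 5/9, 1/9] . pi = 0
  [5/9, 2/9, -8/9, 1/9] . pi = 0
  [1, 1, 1, 1] . pi = 1

Solving yields:
  pi_S0 = 207/925
  pi_S1 = 344/925
  pi_S2 = 233/925
  pi_S3 = 141/925

Verification (pi * P):
  207/925*1/9 + 344/925*1/9 + 233/925*2/9 + 141/925*2/3 = 207/925 = pi_S0  (ok)
  207/925*2/9 + 344/925*4/9 + 233/925*5/9 + 141/925*1/9 = 344/925 = pi_S1  (ok)
  207/925*5/9 + 344/925*2/9 + 233/925*1/9 + 141/925*1/9 = 233/925 = pi_S2  (ok)
  207/925*1/9 + 344/925*2/9 + 233/925*1/9 + 141/925*1/9 = 141/925 = pi_S3  (ok)

Answer: 207/925 344/925 233/925 141/925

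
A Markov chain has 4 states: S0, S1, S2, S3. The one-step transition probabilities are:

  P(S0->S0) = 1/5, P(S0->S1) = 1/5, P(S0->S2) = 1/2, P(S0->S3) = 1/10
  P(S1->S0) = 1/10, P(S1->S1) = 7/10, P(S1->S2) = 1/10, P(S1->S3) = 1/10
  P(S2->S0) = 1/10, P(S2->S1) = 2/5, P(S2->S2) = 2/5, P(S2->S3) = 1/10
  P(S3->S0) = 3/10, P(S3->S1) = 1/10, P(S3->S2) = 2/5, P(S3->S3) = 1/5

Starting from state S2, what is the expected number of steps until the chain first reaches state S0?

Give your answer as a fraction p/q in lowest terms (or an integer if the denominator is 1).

Let h_i = expected steps to first reach S0 from state i.
Boundary: h_S0 = 0.
First-step equations for the other states:
  h_S1 = 1 + 1/10*h_S0 + 7/10*h_S1 + 1/10*h_S2 + 1/10*h_S3
  h_S2 = 1 + 1/10*h_S0 + 2/5*h_S1 + 2/5*h_S2 + 1/10*h_S3
  h_S3 = 1 + 3/10*h_S0 + 1/10*h_S1 + 2/5*h_S2 + 1/5*h_S3

Substituting h_S0 = 0 and rearranging gives the linear system (I - Q) h = 1:
  [3/10, -1/10, -1/10] . (h_S1, h_S2, h_S3) = 1
  [-2/5, 3/5, -1/10] . (h_S1, h_S2, h_S3) = 1
  [-1/10, -2/5, 4/5] . (h_S1, h_S2, h_S3) = 1

Solving yields:
  h_S1 = 90/11
  h_S2 = 90/11
  h_S3 = 70/11

Starting state is S2, so the expected hitting time is h_S2 = 90/11.

Answer: 90/11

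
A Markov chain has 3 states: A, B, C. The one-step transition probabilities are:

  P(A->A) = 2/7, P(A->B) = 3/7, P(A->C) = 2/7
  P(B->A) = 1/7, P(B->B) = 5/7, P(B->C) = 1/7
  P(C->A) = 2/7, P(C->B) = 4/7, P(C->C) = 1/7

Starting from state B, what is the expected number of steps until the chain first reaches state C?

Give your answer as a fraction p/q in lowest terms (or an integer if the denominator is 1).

Let h_i = expected steps to first reach C from state i.
Boundary: h_C = 0.
First-step equations for the other states:
  h_A = 1 + 2/7*h_A + 3/7*h_B + 2/7*h_C
  h_B = 1 + 1/7*h_A + 5/7*h_B + 1/7*h_C

Substituting h_C = 0 and rearranging gives the linear system (I - Q) h = 1:
  [5/7, -3/7] . (h_A, h_B) = 1
  [-1/7, 2/7] . (h_A, h_B) = 1

Solving yields:
  h_A = 5
  h_B = 6

Starting state is B, so the expected hitting time is h_B = 6.

Answer: 6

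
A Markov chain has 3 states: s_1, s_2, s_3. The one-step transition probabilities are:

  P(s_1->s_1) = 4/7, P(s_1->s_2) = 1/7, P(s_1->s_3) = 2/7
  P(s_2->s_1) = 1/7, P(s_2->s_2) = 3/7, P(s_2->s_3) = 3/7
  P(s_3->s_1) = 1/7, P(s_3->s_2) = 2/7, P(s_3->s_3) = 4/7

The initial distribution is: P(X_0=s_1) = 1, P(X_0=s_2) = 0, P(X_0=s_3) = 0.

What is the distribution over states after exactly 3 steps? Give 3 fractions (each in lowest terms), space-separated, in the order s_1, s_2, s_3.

Answer: 106/343 90/343 3/7

Derivation:
Propagating the distribution step by step (d_{t+1} = d_t * P):
d_0 = (s_1=1, s_2=0, s_3=0)
  d_1[s_1] = 1*4/7 + 0*1/7 + 0*1/7 = 4/7
  d_1[s_2] = 1*1/7 + 0*3/7 + 0*2/7 = 1/7
  d_1[s_3] = 1*2/7 + 0*3/7 + 0*4/7 = 2/7
d_1 = (s_1=4/7, s_2=1/7, s_3=2/7)
  d_2[s_1] = 4/7*4/7 + 1/7*1/7 + 2/7*1/7 = 19/49
  d_2[s_2] = 4/7*1/7 + 1/7*3/7 + 2/7*2/7 = 11/49
  d_2[s_3] = 4/7*2/7 + 1/7*3/7 + 2/7*4/7 = 19/49
d_2 = (s_1=19/49, s_2=11/49, s_3=19/49)
  d_3[s_1] = 19/49*4/7 + 11/49*1/7 + 19/49*1/7 = 106/343
  d_3[s_2] = 19/49*1/7 + 11/49*3/7 + 19/49*2/7 = 90/343
  d_3[s_3] = 19/49*2/7 + 11/49*3/7 + 19/49*4/7 = 3/7
d_3 = (s_1=106/343, s_2=90/343, s_3=3/7)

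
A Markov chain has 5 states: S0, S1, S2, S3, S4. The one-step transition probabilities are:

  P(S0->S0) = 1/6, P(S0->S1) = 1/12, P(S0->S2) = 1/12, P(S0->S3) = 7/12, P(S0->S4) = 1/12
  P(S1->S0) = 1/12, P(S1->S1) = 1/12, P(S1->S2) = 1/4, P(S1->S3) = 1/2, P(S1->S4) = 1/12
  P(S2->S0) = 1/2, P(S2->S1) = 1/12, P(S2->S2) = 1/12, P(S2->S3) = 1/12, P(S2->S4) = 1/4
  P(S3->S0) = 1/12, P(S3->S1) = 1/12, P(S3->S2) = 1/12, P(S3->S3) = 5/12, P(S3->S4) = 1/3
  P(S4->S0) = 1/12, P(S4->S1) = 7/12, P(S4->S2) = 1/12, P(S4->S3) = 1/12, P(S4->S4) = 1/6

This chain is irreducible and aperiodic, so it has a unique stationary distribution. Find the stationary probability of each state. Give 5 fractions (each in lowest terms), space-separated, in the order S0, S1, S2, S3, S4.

The stationary distribution satisfies pi = pi * P, i.e.:
  pi_S0 = 1/6*pi_S0 + 1/12*pi_S1 + 1/2*pi_S2 + 1/12*pi_S3 + 1/12*pi_S4
  pi_S1 = 1/12*pi_S0 + 1/12*pi_S1 + 1/12*pi_S2 + 1/12*pi_S3 + 7/12*pi_S4
  pi_S2 = 1/12*pi_S0 + 1/4*pi_S1 + 1/12*pi_S2 + 1/12*pi_S3 + 1/12*pi_S4
  pi_S3 = 7/12*pi_S0 + 1/2*pi_S1 + 1/12*pi_S2 + 5/12*pi_S3 + 1/12*pi_S4
  pi_S4 = 1/12*pi_S0 + 1/12*pi_S1 + 1/4*pi_S2 + 1/3*pi_S3 + 1/6*pi_S4
with normalization: pi_S0 + pi_S1 + pi_S2 + pi_S3 + pi_S4 = 1.

Using the first 4 balance equations plus normalization, the linear system A*pi = b is:
  [-5/6, 1/12, 1/2, 1/12, 1/12] . pi = 0
  [1/12, -11/12, 1/12, 1/12, 7/12] . pi = 0
  [1/12, 1/4, -11/12, 1/12, 1/12] . pi = 0
  [7/12, 1/2, 1/12, -7/12, 1/12] . pi = 0
  [1, 1, 1, 1, 1] . pi = 1

Solving yields:
  pi_S0 = 1777/12432
  pi_S1 = 387/2072
  pi_S2 = 1423/12432
  pi_S3 = 723/2072
  pi_S4 = 643/3108

Verification (pi * P):
  1777/12432*1/6 + 387/2072*1/12 + 1423/12432*1/2 + 723/2072*1/12 + 643/3108*1/12 = 1777/12432 = pi_S0  (ok)
  1777/12432*1/12 + 387/2072*1/12 + 1423/12432*1/12 + 723/2072*1/12 + 643/3108*7/12 = 387/2072 = pi_S1  (ok)
  1777/12432*1/12 + 387/2072*1/4 + 1423/12432*1/12 + 723/2072*1/12 + 643/3108*1/12 = 1423/12432 = pi_S2  (ok)
  1777/12432*7/12 + 387/2072*1/2 + 1423/12432*1/12 + 723/2072*5/12 + 643/3108*1/12 = 723/2072 = pi_S3  (ok)
  1777/12432*1/12 + 387/2072*1/12 + 1423/12432*1/4 + 723/2072*1/3 + 643/3108*1/6 = 643/3108 = pi_S4  (ok)

Answer: 1777/12432 387/2072 1423/12432 723/2072 643/3108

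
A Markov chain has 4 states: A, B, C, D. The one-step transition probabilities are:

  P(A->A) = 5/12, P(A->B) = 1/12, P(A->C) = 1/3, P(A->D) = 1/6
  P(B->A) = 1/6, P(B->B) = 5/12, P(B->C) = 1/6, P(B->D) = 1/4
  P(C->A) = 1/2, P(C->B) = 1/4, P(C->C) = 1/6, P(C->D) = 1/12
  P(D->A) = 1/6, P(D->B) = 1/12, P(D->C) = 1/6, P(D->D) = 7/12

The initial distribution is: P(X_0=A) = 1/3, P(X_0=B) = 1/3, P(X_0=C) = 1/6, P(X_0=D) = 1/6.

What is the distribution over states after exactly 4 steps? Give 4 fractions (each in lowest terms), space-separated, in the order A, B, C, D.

Propagating the distribution step by step (d_{t+1} = d_t * P):
d_0 = (A=1/3, B=1/3, C=1/6, D=1/6)
  d_1[A] = 1/3*5/12 + 1/3*1/6 + 1/6*1/2 + 1/6*1/6 = 11/36
  d_1[B] = 1/3*1/12 + 1/3*5/12 + 1/6*1/4 + 1/6*1/12 = 2/9
  d_1[C] = 1/3*1/3 + 1/3*1/6 + 1/6*1/6 + 1/6*1/6 = 2/9
  d_1[D] = 1/3*1/6 + 1/3*1/4 + 1/6*1/12 + 1/6*7/12 = 1/4
d_1 = (A=11/36, B=2/9, C=2/9, D=1/4)
  d_2[A] = 11/36*5/12 + 2/9*1/6 + 2/9*1/2 + 1/4*1/6 = 137/432
  d_2[B] = 11/36*1/12 + 2/9*5/12 + 2/9*1/4 + 1/4*1/12 = 7/36
  d_2[C] = 11/36*1/3 + 2/9*1/6 + 2/9*1/6 + 1/4*1/6 = 47/216
  d_2[D] = 11/36*1/6 + 2/9*1/4 + 2/9*1/12 + 1/4*7/12 = 13/48
d_2 = (A=137/432, B=7/36, C=47/216, D=13/48)
  d_3[A] = 137/432*5/12 + 7/36*1/6 + 47/216*1/2 + 13/48*1/6 = 1651/5184
  d_3[B] = 137/432*1/12 + 7/36*5/12 + 47/216*1/4 + 13/48*1/12 = 239/1296
  d_3[C] = 137/432*1/3 + 7/36*1/6 + 47/216*1/6 + 13/48*1/6 = 569/2592
  d_3[D] = 137/432*1/6 + 7/36*1/4 + 47/216*1/12 + 13/48*7/12 = 1439/5184
d_3 = (A=1651/5184, B=239/1296, C=569/2592, D=1439/5184)
  d_4[A] = 1651/5184*5/12 + 239/1296*1/6 + 569/2592*1/2 + 1439/5184*1/6 = 19873/62208
  d_4[B] = 1651/5184*1/12 + 239/1296*5/12 + 569/2592*1/4 + 1439/5184*1/12 = 2821/15552
  d_4[C] = 1651/5184*1/3 + 239/1296*1/6 + 569/2592*1/6 + 1439/5184*1/6 = 6835/31104
  d_4[D] = 1651/5184*1/6 + 239/1296*1/4 + 569/2592*1/12 + 1439/5184*7/12 = 17381/62208
d_4 = (A=19873/62208, B=2821/15552, C=6835/31104, D=17381/62208)

Answer: 19873/62208 2821/15552 6835/31104 17381/62208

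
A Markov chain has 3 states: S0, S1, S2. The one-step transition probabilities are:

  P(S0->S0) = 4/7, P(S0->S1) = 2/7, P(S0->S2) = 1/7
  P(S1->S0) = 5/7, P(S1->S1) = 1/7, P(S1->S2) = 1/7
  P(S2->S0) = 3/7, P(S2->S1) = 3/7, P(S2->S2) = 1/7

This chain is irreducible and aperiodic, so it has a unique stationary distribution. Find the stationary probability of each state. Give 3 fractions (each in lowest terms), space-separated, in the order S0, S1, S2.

Answer: 33/56 15/56 1/7

Derivation:
The stationary distribution satisfies pi = pi * P, i.e.:
  pi_S0 = 4/7*pi_S0 + 5/7*pi_S1 + 3/7*pi_S2
  pi_S1 = 2/7*pi_S0 + 1/7*pi_S1 + 3/7*pi_S2
  pi_S2 = 1/7*pi_S0 + 1/7*pi_S1 + 1/7*pi_S2
with normalization: pi_S0 + pi_S1 + pi_S2 = 1.

Using the first 2 balance equations plus normalization, the linear system A*pi = b is:
  [-3/7, 5/7, 3/7] . pi = 0
  [2/7, -6/7, 3/7] . pi = 0
  [1, 1, 1] . pi = 1

Solving yields:
  pi_S0 = 33/56
  pi_S1 = 15/56
  pi_S2 = 1/7

Verification (pi * P):
  33/56*4/7 + 15/56*5/7 + 1/7*3/7 = 33/56 = pi_S0  (ok)
  33/56*2/7 + 15/56*1/7 + 1/7*3/7 = 15/56 = pi_S1  (ok)
  33/56*1/7 + 15/56*1/7 + 1/7*1/7 = 1/7 = pi_S2  (ok)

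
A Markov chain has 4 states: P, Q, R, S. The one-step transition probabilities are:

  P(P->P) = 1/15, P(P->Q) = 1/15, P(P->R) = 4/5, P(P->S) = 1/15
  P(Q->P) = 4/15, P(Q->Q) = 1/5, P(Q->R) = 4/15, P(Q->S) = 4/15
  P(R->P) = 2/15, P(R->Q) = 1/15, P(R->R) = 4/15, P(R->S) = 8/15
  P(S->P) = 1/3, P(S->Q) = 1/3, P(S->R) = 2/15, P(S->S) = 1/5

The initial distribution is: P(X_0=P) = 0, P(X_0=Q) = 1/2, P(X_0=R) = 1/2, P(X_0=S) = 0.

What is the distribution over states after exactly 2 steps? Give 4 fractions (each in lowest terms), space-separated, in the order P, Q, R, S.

Propagating the distribution step by step (d_{t+1} = d_t * P):
d_0 = (P=0, Q=1/2, R=1/2, S=0)
  d_1[P] = 0*1/15 + 1/2*4/15 + 1/2*2/15 + 0*1/3 = 1/5
  d_1[Q] = 0*1/15 + 1/2*1/5 + 1/2*1/15 + 0*1/3 = 2/15
  d_1[R] = 0*4/5 + 1/2*4/15 + 1/2*4/15 + 0*2/15 = 4/15
  d_1[S] = 0*1/15 + 1/2*4/15 + 1/2*8/15 + 0*1/5 = 2/5
d_1 = (P=1/5, Q=2/15, R=4/15, S=2/5)
  d_2[P] = 1/5*1/15 + 2/15*4/15 + 4/15*2/15 + 2/5*1/3 = 49/225
  d_2[Q] = 1/5*1/15 + 2/15*1/5 + 4/15*1/15 + 2/5*1/3 = 43/225
  d_2[R] = 1/5*4/5 + 2/15*4/15 + 4/15*4/15 + 2/5*2/15 = 8/25
  d_2[S] = 1/5*1/15 + 2/15*4/15 + 4/15*8/15 + 2/5*1/5 = 61/225
d_2 = (P=49/225, Q=43/225, R=8/25, S=61/225)

Answer: 49/225 43/225 8/25 61/225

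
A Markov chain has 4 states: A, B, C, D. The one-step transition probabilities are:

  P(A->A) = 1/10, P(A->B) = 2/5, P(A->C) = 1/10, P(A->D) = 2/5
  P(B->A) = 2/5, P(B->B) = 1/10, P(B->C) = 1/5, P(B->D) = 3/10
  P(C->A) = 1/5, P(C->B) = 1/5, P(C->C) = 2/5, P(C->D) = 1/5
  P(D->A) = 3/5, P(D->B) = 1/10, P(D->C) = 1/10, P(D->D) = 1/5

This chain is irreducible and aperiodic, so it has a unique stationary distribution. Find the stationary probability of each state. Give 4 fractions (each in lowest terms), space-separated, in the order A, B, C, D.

The stationary distribution satisfies pi = pi * P, i.e.:
  pi_A = 1/10*pi_A + 2/5*pi_B + 1/5*pi_C + 3/5*pi_D
  pi_B = 2/5*pi_A + 1/10*pi_B + 1/5*pi_C + 1/10*pi_D
  pi_C = 1/10*pi_A + 1/5*pi_B + 2/5*pi_C + 1/10*pi_D
  pi_D = 2/5*pi_A + 3/10*pi_B + 1/5*pi_C + 1/5*pi_D
with normalization: pi_A + pi_B + pi_C + pi_D = 1.

Using the first 3 balance equations plus normalization, the linear system A*pi = b is:
  [-9/10, 2/5, 1/5, 3/5] . pi = 0
  [2/5, -9/10, 1/5, 1/10] . pi = 0
  [1/10, 1/5, -3/5, 1/10] . pi = 0
  [1, 1, 1, 1] . pi = 1

Solving yields:
  pi_A = 118/363
  pi_B = 26/121
  pi_C = 21/121
  pi_D = 104/363

Verification (pi * P):
  118/363*1/10 + 26/121*2/5 + 21/121*1/5 + 104/363*3/5 = 118/363 = pi_A  (ok)
  118/363*2/5 + 26/121*1/10 + 21/121*1/5 + 104/363*1/10 = 26/121 = pi_B  (ok)
  118/363*1/10 + 26/121*1/5 + 21/121*2/5 + 104/363*1/10 = 21/121 = pi_C  (ok)
  118/363*2/5 + 26/121*3/10 + 21/121*1/5 + 104/363*1/5 = 104/363 = pi_D  (ok)

Answer: 118/363 26/121 21/121 104/363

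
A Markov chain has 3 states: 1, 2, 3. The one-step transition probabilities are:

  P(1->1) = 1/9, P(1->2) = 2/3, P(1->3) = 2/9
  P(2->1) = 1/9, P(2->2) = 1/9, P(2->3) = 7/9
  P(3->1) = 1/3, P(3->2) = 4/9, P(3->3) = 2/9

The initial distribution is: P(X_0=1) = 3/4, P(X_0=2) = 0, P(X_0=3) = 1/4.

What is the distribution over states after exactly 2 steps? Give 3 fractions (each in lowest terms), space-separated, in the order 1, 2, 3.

Answer: 13/81 5/18 91/162

Derivation:
Propagating the distribution step by step (d_{t+1} = d_t * P):
d_0 = (1=3/4, 2=0, 3=1/4)
  d_1[1] = 3/4*1/9 + 0*1/9 + 1/4*1/3 = 1/6
  d_1[2] = 3/4*2/3 + 0*1/9 + 1/4*4/9 = 11/18
  d_1[3] = 3/4*2/9 + 0*7/9 + 1/4*2/9 = 2/9
d_1 = (1=1/6, 2=11/18, 3=2/9)
  d_2[1] = 1/6*1/9 + 11/18*1/9 + 2/9*1/3 = 13/81
  d_2[2] = 1/6*2/3 + 11/18*1/9 + 2/9*4/9 = 5/18
  d_2[3] = 1/6*2/9 + 11/18*7/9 + 2/9*2/9 = 91/162
d_2 = (1=13/81, 2=5/18, 3=91/162)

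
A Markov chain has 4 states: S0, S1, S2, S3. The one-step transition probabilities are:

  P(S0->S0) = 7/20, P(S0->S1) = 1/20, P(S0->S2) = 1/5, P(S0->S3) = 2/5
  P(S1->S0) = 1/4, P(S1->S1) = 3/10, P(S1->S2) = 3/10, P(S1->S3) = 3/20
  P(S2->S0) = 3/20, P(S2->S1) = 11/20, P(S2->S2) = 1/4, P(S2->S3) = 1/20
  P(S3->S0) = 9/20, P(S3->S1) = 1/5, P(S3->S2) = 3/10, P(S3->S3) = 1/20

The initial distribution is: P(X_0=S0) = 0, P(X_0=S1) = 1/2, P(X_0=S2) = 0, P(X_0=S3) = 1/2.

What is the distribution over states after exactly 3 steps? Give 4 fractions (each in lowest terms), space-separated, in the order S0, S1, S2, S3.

Answer: 73/250 137/500 13/50 87/500

Derivation:
Propagating the distribution step by step (d_{t+1} = d_t * P):
d_0 = (S0=0, S1=1/2, S2=0, S3=1/2)
  d_1[S0] = 0*7/20 + 1/2*1/4 + 0*3/20 + 1/2*9/20 = 7/20
  d_1[S1] = 0*1/20 + 1/2*3/10 + 0*11/20 + 1/2*1/5 = 1/4
  d_1[S2] = 0*1/5 + 1/2*3/10 + 0*1/4 + 1/2*3/10 = 3/10
  d_1[S3] = 0*2/5 + 1/2*3/20 + 0*1/20 + 1/2*1/20 = 1/10
d_1 = (S0=7/20, S1=1/4, S2=3/10, S3=1/10)
  d_2[S0] = 7/20*7/20 + 1/4*1/4 + 3/10*3/20 + 1/10*9/20 = 11/40
  d_2[S1] = 7/20*1/20 + 1/4*3/10 + 3/10*11/20 + 1/10*1/5 = 111/400
  d_2[S2] = 7/20*1/5 + 1/4*3/10 + 3/10*1/4 + 1/10*3/10 = 1/4
  d_2[S3] = 7/20*2/5 + 1/4*3/20 + 3/10*1/20 + 1/10*1/20 = 79/400
d_2 = (S0=11/40, S1=111/400, S2=1/4, S3=79/400)
  d_3[S0] = 11/40*7/20 + 111/400*1/4 + 1/4*3/20 + 79/400*9/20 = 73/250
  d_3[S1] = 11/40*1/20 + 111/400*3/10 + 1/4*11/20 + 79/400*1/5 = 137/500
  d_3[S2] = 11/40*1/5 + 111/400*3/10 + 1/4*1/4 + 79/400*3/10 = 13/50
  d_3[S3] = 11/40*2/5 + 111/400*3/20 + 1/4*1/20 + 79/400*1/20 = 87/500
d_3 = (S0=73/250, S1=137/500, S2=13/50, S3=87/500)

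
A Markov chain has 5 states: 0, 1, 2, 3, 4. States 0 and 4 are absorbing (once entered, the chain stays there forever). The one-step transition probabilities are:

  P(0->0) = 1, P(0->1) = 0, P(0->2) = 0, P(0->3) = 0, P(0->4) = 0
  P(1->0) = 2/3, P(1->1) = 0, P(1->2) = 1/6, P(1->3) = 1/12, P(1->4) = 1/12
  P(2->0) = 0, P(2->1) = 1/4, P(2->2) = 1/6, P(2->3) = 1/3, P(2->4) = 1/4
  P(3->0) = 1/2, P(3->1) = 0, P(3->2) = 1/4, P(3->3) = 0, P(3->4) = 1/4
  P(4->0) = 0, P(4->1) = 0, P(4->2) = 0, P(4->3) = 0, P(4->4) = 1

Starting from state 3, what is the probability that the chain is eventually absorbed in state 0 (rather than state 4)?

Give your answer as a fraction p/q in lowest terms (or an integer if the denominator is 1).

Answer: 28/45

Derivation:
Let a_i = P(absorbed in 0 | start in state i).
Boundary conditions: a_0 = 1, a_4 = 0.
For each transient state i, a_i = sum_j P(i->j) * a_j:
  a_1 = 2/3*a_0 + 0*a_1 + 1/6*a_2 + 1/12*a_3 + 1/12*a_4
  a_2 = 0*a_0 + 1/4*a_1 + 1/6*a_2 + 1/3*a_3 + 1/4*a_4
  a_3 = 1/2*a_0 + 0*a_1 + 1/4*a_2 + 0*a_3 + 1/4*a_4

Substituting a_0 = 1 and a_4 = 0, rearrange to (I - Q) a = r where r[i] = P(i -> 0):
  [1, -1/6, -1/12] . (a_1, a_2, a_3) = 2/3
  [-1/4, 5/6, -1/3] . (a_1, a_2, a_3) = 0
  [0, -1/4, 1] . (a_1, a_2, a_3) = 1/2

Solving yields:
  a_1 = 4/5
  a_2 = 22/45
  a_3 = 28/45

Starting state is 3, so the absorption probability is a_3 = 28/45.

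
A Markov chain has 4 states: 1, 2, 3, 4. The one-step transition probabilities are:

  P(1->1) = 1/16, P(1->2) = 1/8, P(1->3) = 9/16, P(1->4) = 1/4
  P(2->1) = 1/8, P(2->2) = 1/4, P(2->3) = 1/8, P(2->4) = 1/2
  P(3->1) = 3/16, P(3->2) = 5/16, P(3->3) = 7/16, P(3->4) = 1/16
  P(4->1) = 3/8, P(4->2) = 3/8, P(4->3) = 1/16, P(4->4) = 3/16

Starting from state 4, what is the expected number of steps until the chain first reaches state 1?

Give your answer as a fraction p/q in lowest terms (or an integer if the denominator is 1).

Answer: 1448/389

Derivation:
Let h_i = expected steps to first reach 1 from state i.
Boundary: h_1 = 0.
First-step equations for the other states:
  h_2 = 1 + 1/8*h_1 + 1/4*h_2 + 1/8*h_3 + 1/2*h_4
  h_3 = 1 + 3/16*h_1 + 5/16*h_2 + 7/16*h_3 + 1/16*h_4
  h_4 = 1 + 3/8*h_1 + 3/8*h_2 + 1/16*h_3 + 3/16*h_4

Substituting h_1 = 0 and rearranging gives the linear system (I - Q) h = 1:
  [3/4, -1/8, -1/2] . (h_2, h_3, h_4) = 1
  [-5/16, 9/16, -1/16] . (h_2, h_3, h_4) = 1
  [-3/8, -1/16, 13/16] . (h_2, h_3, h_4) = 1

Solving yields:
  h_2 = 1792/389
  h_3 = 1848/389
  h_4 = 1448/389

Starting state is 4, so the expected hitting time is h_4 = 1448/389.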